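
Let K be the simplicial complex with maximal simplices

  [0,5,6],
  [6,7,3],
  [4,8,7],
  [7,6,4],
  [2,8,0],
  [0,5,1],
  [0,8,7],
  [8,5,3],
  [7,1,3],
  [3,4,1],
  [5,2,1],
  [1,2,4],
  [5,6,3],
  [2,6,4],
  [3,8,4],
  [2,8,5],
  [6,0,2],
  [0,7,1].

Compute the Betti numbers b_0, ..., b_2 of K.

b_0 = 1, b_1 = 1, b_2 = 0.

Take the total order 0 < 1 < 2 < 3 < 4 < 5 < 6 < 7 < 8 on the vertex set. Then K (dimension 2) consists of the simplices:

  0-simplices (9): [0], [1], [2], [3], [4], [5], [6], [7], [8]
  1-simplices (27): (27 of them)
  2-simplices (18): [0,1,5], [0,1,7], [0,2,6], [0,2,8], [0,5,6], [0,7,8], [1,2,4], [1,2,5], [1,3,4], [1,3,7], [2,4,6], [2,5,8], [3,4,8], [3,5,6], [3,5,8], [3,6,7], [4,6,7], [4,7,8]

Hence C_0 ≅ Z^9, C_1 ≅ Z^27, C_2 ≅ Z^18.

Boundary ∂_1: C_1 → C_0 maps an edge to its endpoints' difference, ∂[p,q] = q − p. For instance
  ∂[2,4] = [4] − [2].
The resulting 9×27 matrix has rank 8, and its Smith normal form has invariant factors (1,1,1,1,1,1,1,1).

The boundary map ∂_2: C_2 → C_1 sends each 2-simplex [p,q,r] to [q,r] − [p,r] + [p,q]. For instance
  ∂[0,2,8] = [2,8] − [0,8] + [0,2],
  ∂[3,6,7] = [6,7] − [3,7] + [3,6].
This gives a 27×18 integer matrix of rank 18; reducing to Smith normal form yields diagonal entries (1,1,1,1,1,1,1,1,1,1,1,1,1,1,1,1,1,2).

Reading off H_k = ker ∂_k / im ∂_{k+1}:

  H_0: rank C_0 − rank ∂_1 = 9 − 8 = 1, and the invariant factors of ∂_1 are all 1, so H_0 ≅ Z.
  H_1: rank ker ∂_1 − rank ∂_2 = (27 − 8) − 18 = 1, and ∂_2 has invariant factor 2 > 1, so H_1 ≅ Z × Z/2.
  H_2: rank ker ∂_2 − rank ∂_3 = (18 − 18) − 0 = 0, and there is no ∂_3, so H_2 ≅ 0.

Hence the Betti numbers are b_0 = 1, b_1 = 1, b_2 = 0.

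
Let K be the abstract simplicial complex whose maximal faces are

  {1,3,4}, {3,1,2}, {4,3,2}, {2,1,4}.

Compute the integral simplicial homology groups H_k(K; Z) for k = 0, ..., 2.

Take the total order 1 < 2 < 3 < 4 on the vertex set. Then K (dimension 2) consists of the simplices:

  0-simplices (4): [1], [2], [3], [4]
  1-simplices (6): [1,2], [1,3], [1,4], [2,3], [2,4], [3,4]
  2-simplices (4): [1,2,3], [1,2,4], [1,3,4], [2,3,4]

so the chain groups are C_0 ≅ Z^4, C_1 ≅ Z^6, C_2 ≅ Z^4.

Boundary ∂_1: C_1 → C_0 sends each edge [p,q] (with p < q) to q − p.
The resulting 4×6 matrix has rank 3, and its Smith normal form has invariant factors (1,1,1).

∂_2: C_2 → C_1 acts by ∂[p,q,r] = [q,r] − [p,r] + [p,q]. For instance
  ∂[1,2,4] = [2,4] − [1,4] + [1,2],
  ∂[1,2,3] = [2,3] − [1,3] + [1,2].
This gives a 6×4 integer matrix of rank 3; reducing to Smith normal form yields diagonal entries (1,1,1).

Computing H_k = (kernel of ∂_k) / (image of ∂_{k+1}):

  H_0: rank C_0 − rank ∂_1 = 4 − 3 = 1, and the invariant factors of ∂_1 are all 1, so H_0 = Z.
  H_1: rank ker ∂_1 − rank ∂_2 = (6 − 3) − 3 = 0, and the invariant factors of ∂_2 are all 1, so H_1 = 0.
  H_2: rank ker ∂_2 − rank ∂_3 = (4 − 3) − 0 = 1, and there is no ∂_3, so H_2 = Z.

(K is a triangulation of the 2-sphere S^2.)

H_0 = Z,  H_1 = 0,  H_2 = Z.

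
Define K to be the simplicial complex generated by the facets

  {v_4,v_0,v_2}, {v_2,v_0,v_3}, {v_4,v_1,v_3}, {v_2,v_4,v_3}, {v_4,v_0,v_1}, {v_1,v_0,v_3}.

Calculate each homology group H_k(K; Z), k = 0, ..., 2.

Take the total order v_0 < v_1 < v_2 < v_3 < v_4 on the vertex set. Then K (dimension 2) consists of the simplices:

  0-simplices (5): [v_0], [v_1], [v_2], [v_3], [v_4]
  1-simplices (9): [v_0,v_1], [v_0,v_2], [v_0,v_3], [v_0,v_4], [v_1,v_3], [v_1,v_4], [v_2,v_3], [v_2,v_4], [v_3,v_4]
  2-simplices (6): [v_0,v_1,v_3], [v_0,v_1,v_4], [v_0,v_2,v_3], [v_0,v_2,v_4], [v_1,v_3,v_4], [v_2,v_3,v_4]

giving chain groups C_0 ≅ Z^5, C_1 ≅ Z^9, C_2 ≅ Z^6.

The boundary map ∂_1: C_1 → C_0 is given by ∂[p,q] = [q] − [p]. For instance
  ∂[v_2,v_3] = [v_3] − [v_2].
As a 5×9 matrix over Z this has rank 4, with invariant factors (1,1,1,1).

∂_2: C_2 → C_1 maps a triangle to the signed sum of its edges. For instance
  ∂[v_2,v_3,v_4] = [v_3,v_4] − [v_2,v_4] + [v_2,v_3],
  ∂[v_0,v_2,v_4] = [v_2,v_4] − [v_0,v_4] + [v_0,v_2].
The resulting 9×6 matrix has rank 5, and its Smith normal form has invariant factors (1,1,1,1,1).

Reading off H_k = ker ∂_k / im ∂_{k+1}:

  H_0: rank C_0 − rank ∂_1 = 5 − 4 = 1, and the invariant factors of ∂_1 are all 1, so H_0 = Z.
  H_1: rank ker ∂_1 − rank ∂_2 = (9 − 4) − 5 = 0, and the invariant factors of ∂_2 are all 1, so H_1 = 0.
  H_2: rank ker ∂_2 − rank ∂_3 = (6 − 5) − 0 = 1, and there is no ∂_3, so H_2 = Z.

H_0 ≅ Z,  H_1 = 0,  H_2 ≅ Z.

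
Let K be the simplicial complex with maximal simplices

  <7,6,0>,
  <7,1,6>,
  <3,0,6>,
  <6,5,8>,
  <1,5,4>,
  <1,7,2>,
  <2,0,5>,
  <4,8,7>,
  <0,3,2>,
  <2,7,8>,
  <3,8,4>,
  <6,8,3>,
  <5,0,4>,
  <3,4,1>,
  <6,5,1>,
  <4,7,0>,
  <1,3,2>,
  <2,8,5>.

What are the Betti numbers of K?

Order the vertices as 0 < 1 < 2 < 3 < 4 < 5 < 6 < 7 < 8. Listing each simplex with vertices in this order, K has dimension 2 with simplices:

  0-simplices (9): [0], [1], [2], [3], [4], [5], [6], [7], [8]
  1-simplices (27): (27 of them)
  2-simplices (18): [0,2,3], [0,2,5], [0,3,6], [0,4,5], [0,4,7], [0,6,7], [1,2,3], [1,2,7], [1,3,4], [1,4,5], [1,5,6], [1,6,7], [2,5,8], [2,7,8], [3,4,8], [3,6,8], [4,7,8], [5,6,8]

Hence C_0 ≅ Z^9, C_1 ≅ Z^27, C_2 ≅ Z^18.

Boundary ∂_1: C_1 → C_0 sends each edge [p,q] (with p < q) to q − p. For instance
  ∂[0,3] = [3] − [0].
As a 9×27 matrix over Z this has rank 8, with invariant factors (1,1,1,1,1,1,1,1).

∂_2: C_2 → C_1 maps a triangle to the signed sum of its edges. For instance
  ∂[1,3,4] = [3,4] − [1,4] + [1,3],
  ∂[0,6,7] = [6,7] − [0,7] + [0,6].
The 27×18 boundary matrix has rank 17 and Smith normal form diag(1,1,1,1,1,1,1,1,1,1,1,1,1,1,1,1,1).

Reading off H_k = ker ∂_k / im ∂_{k+1}:

  H_0: rank C_0 − rank ∂_1 = 9 − 8 = 1, and the invariant factors of ∂_1 are all 1, so H_0 = Z.
  H_1: rank ker ∂_1 − rank ∂_2 = (27 − 8) − 17 = 2, and the invariant factors of ∂_2 are all 1, so H_1 = Z^2.
  H_2: rank ker ∂_2 − rank ∂_3 = (18 − 17) − 0 = 1, and there is no ∂_3, so H_2 = Z.

Hence the Betti numbers are b_0 = 1, b_1 = 2, b_2 = 1.

b_0 = 1, b_1 = 2, b_2 = 1.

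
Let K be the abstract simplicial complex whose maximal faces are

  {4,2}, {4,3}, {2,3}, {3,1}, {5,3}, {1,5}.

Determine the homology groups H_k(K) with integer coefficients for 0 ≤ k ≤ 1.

H_0 ≅ Z,  H_1 ≅ Z^2.

Order the vertices as 1 < 2 < 3 < 4 < 5. Listing each simplex with vertices in this order, K has dimension 1 with simplices:

  0-simplices (5): [1], [2], [3], [4], [5]
  1-simplices (6): [1,3], [1,5], [2,3], [2,4], [3,4], [3,5]

so the chain groups are C_0 ≅ Z^5, C_1 ≅ Z^6.

Boundary ∂_1: C_1 → C_0 is given by ∂[p,q] = [q] − [p]. For instance
  ∂[1,5] = [5] − [1].
The 5×6 boundary matrix has rank 4 and Smith normal form diag(1,1,1,1).

Computing H_k = (kernel of ∂_k) / (image of ∂_{k+1}):

  H_0: rank C_0 − rank ∂_1 = 5 − 4 = 1, and the invariant factors of ∂_1 are all 1, so H_0 ≅ Z.
  H_1: rank ker ∂_1 − rank ∂_2 = (6 − 4) − 0 = 2, and there is no ∂_2, so H_1 ≅ Z^2.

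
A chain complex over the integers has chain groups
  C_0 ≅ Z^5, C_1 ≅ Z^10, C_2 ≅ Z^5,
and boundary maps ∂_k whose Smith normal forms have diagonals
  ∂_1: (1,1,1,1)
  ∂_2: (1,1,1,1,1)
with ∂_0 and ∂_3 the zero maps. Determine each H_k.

H_0: b_0 = 5 − 0 − 4 = 1; torsion from ∂_1 factors > 1: none. So H_0 ≅ Z.
H_1: b_1 = 10 − 4 − 5 = 1; torsion from ∂_2 factors > 1: none. So H_1 ≅ Z.
H_2: b_2 = 5 − 5 − 0 = 0; torsion from ∂_3 factors > 1: none. So H_2 ≅ 0.

H_0 ≅ Z,  H_1 ≅ Z,  H_2 = 0.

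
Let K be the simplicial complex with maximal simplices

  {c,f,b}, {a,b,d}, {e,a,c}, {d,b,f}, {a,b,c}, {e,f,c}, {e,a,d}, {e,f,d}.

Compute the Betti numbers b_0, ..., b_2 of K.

We work with the vertex ordering a < b < c < d < e < f. The simplices of K, each written with vertices in increasing order, are:

  0-simplices (6): a, b, c, d, e, f
  1-simplices (12): ab, ac, ad, ae, bc, bd, bf, ce, cf, de, df, ef
  2-simplices (8): abc, abd, ace, ade, bcf, bdf, cef, def

giving chain groups C_0 ≅ Z^6, C_1 ≅ Z^12, C_2 ≅ Z^8.

∂_1: C_1 → C_0 maps an edge to its endpoints' difference, ∂[p,q] = q − p. For instance
  ∂bc = c − b.
As a 6×12 matrix over Z this has rank 5, with invariant factors (1,1,1,1,1).

The boundary map ∂_2: C_2 → C_1 sends each 2-simplex [p,q,r] to [q,r] − [p,r] + [p,q]. For instance
  ∂cef = ef − cf + ce,
  ∂ace = ce − ae + ac.
The 12×8 boundary matrix has rank 7 and Smith normal form diag(1,1,1,1,1,1,1).

From H_k ≅ ker(∂_k) / im(∂_{k+1}) we obtain:

  H_0: rank C_0 − rank ∂_1 = 6 − 5 = 1, and the invariant factors of ∂_1 are all 1, so H_0 = Z.
  H_1: rank ker ∂_1 − rank ∂_2 = (12 − 5) − 7 = 0, and the invariant factors of ∂_2 are all 1, so H_1 = 0.
  H_2: rank ker ∂_2 − rank ∂_3 = (8 − 7) − 0 = 1, and there is no ∂_3, so H_2 = Z.

(K is a triangulation of the 2-sphere S^2.)

Hence the Betti numbers are b_0 = 1, b_1 = 0, b_2 = 1.

b_0 = 1, b_1 = 0, b_2 = 1.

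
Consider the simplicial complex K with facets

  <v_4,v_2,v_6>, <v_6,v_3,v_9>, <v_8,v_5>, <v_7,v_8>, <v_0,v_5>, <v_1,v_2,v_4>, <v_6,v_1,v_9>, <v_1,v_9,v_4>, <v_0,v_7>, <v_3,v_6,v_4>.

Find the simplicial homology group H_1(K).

H_1 ≅ Z^2.

Order the vertices as v_0 < v_1 < v_2 < v_3 < v_4 < v_5 < v_6 < v_7 < v_8 < v_9. Listing each simplex with vertices in this order, K has dimension 2 with simplices:

  0-simplices (10): [v_0], [v_1], [v_2], [v_3], [v_4], [v_5], [v_6], [v_7], [v_8], [v_9]
  1-simplices (16): (16 of them)
  2-simplices (6): [v_1,v_2,v_4], [v_1,v_4,v_9], [v_1,v_6,v_9], [v_2,v_4,v_6], [v_3,v_4,v_6], [v_3,v_6,v_9]

Hence C_0 ≅ Z^10, C_1 ≅ Z^16, C_2 ≅ Z^6.

The boundary map ∂_1: C_1 → C_0 maps an edge to its endpoints' difference, ∂[p,q] = q − p. For instance
  ∂[v_0,v_5] = [v_5] − [v_0].
The 10×16 boundary matrix has rank 8 and Smith normal form diag(1,1,1,1,1,1,1,1).

Boundary ∂_2: C_2 → C_1 acts by ∂[p,q,r] = [q,r] − [p,r] + [p,q]. For instance
  ∂[v_1,v_6,v_9] = [v_6,v_9] − [v_1,v_9] + [v_1,v_6],
  ∂[v_3,v_6,v_9] = [v_6,v_9] − [v_3,v_9] + [v_3,v_6].
This gives a 16×6 integer matrix of rank 6; reducing to Smith normal form yields diagonal entries (1,1,1,1,1,1).

Now H_k = ker ∂_k / im ∂_{k+1}, so:

  H_1: rank ker ∂_1 − rank ∂_2 = (16 − 8) − 6 = 2, and the invariant factors of ∂_2 are all 1, so H_1 ≅ Z^2.

(K is a triangulation of the disjoint union of the circle S^1 and the cylinder S^1 x I.)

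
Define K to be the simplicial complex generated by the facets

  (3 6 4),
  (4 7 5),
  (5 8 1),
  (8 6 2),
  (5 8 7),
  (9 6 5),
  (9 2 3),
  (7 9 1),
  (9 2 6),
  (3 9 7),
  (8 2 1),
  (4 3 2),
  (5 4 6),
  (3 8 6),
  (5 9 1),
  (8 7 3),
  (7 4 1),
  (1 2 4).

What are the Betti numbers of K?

We work with the vertex ordering 1 < 2 < 3 < 4 < 5 < 6 < 7 < 8 < 9. The simplices of K, each written with vertices in increasing order, are:

  0-simplices (9): [1], [2], [3], [4], [5], [6], [7], [8], [9]
  1-simplices (27): (27 of them)
  2-simplices (18): [1,2,4], [1,2,8], [1,4,7], [1,5,8], [1,5,9], [1,7,9], [2,3,4], [2,3,9], [2,6,8], [2,6,9], [3,4,6], [3,6,8], [3,7,8], [3,7,9], [4,5,6], [4,5,7], [5,6,9], [5,7,8]

giving chain groups C_0 ≅ Z^9, C_1 ≅ Z^27, C_2 ≅ Z^18.

The boundary map ∂_1: C_1 → C_0 maps an edge to its endpoints' difference, ∂[p,q] = q − p.
The 9×27 boundary matrix has rank 8 and Smith normal form diag(1,1,1,1,1,1,1,1).

Boundary ∂_2: C_2 → C_1 acts by ∂[p,q,r] = [q,r] − [p,r] + [p,q]. For instance
  ∂[1,5,9] = [5,9] − [1,9] + [1,5],
  ∂[1,5,8] = [5,8] − [1,8] + [1,5].
The resulting 27×18 matrix has rank 18, and its Smith normal form has invariant factors (1,1,1,1,1,1,1,1,1,1,1,1,1,1,1,1,1,2).

Computing H_k = (kernel of ∂_k) / (image of ∂_{k+1}):

  H_0: rank C_0 − rank ∂_1 = 9 − 8 = 1, and the invariant factors of ∂_1 are all 1, so H_0 ≅ Z.
  H_1: rank ker ∂_1 − rank ∂_2 = (27 − 8) − 18 = 1, and ∂_2 has invariant factor 2 > 1, so H_1 ≅ Z ⊕ Z/2.
  H_2: rank ker ∂_2 − rank ∂_3 = (18 − 18) − 0 = 0, and there is no ∂_3, so H_2 ≅ 0.

Hence the Betti numbers are b_0 = 1, b_1 = 1, b_2 = 0.

b_0 = 1, b_1 = 1, b_2 = 0.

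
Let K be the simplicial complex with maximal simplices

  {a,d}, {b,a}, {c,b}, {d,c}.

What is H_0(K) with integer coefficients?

H_0 ≅ Z.

Take the total order a < b < c < d on the vertex set. Then K (dimension 1) consists of the simplices:

  0-simplices (4): a, b, c, d
  1-simplices (4): ab, ad, bc, cd

Hence C_0 ≅ Z^4, C_1 ≅ Z^4.

∂_1: C_1 → C_0 maps an edge to its endpoints' difference, ∂[p,q] = q − p. For instance
  ∂ab = b − a.
As a 4×4 matrix over Z this has rank 3, with invariant factors (1,1,1).

Computing H_k = (kernel of ∂_k) / (image of ∂_{k+1}):

  H_0: rank C_0 − rank ∂_1 = 4 − 3 = 1, and the invariant factors of ∂_1 are all 1, so H_0 = Z.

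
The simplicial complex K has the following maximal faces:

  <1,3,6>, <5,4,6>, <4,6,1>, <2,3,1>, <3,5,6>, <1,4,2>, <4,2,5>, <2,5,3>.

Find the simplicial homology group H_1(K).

Fix the vertex order 1 < 2 < 3 < 4 < 5 < 6 and write every simplex with vertices in increasing order. Then dim K = 2 and the simplices of K are:

  0-simplices (6): [1], [2], [3], [4], [5], [6]
  1-simplices (12): [1,2], [1,3], [1,4], [1,6], [2,3], [2,4], [2,5], [3,5], [3,6], [4,5], [4,6], [5,6]
  2-simplices (8): [1,2,3], [1,2,4], [1,3,6], [1,4,6], [2,3,5], [2,4,5], [3,5,6], [4,5,6]

giving chain groups C_0 ≅ Z^6, C_1 ≅ Z^12, C_2 ≅ Z^8.

∂_1: C_1 → C_0 maps an edge to its endpoints' difference, ∂[p,q] = q − p. For instance
  ∂[1,2] = [2] − [1].
As a 6×12 matrix over Z this has rank 5, with invariant factors (1,1,1,1,1).

∂_2: C_2 → C_1 acts by ∂[p,q,r] = [q,r] − [p,r] + [p,q]. For instance
  ∂[3,5,6] = [5,6] − [3,6] + [3,5],
  ∂[4,5,6] = [5,6] − [4,6] + [4,5].
This gives a 12×8 integer matrix of rank 7; reducing to Smith normal form yields diagonal entries (1,1,1,1,1,1,1).

Now H_k = ker ∂_k / im ∂_{k+1}, so:

  H_1: rank ker ∂_1 − rank ∂_2 = (12 − 5) − 7 = 0, and the invariant factors of ∂_2 are all 1, so H_1 ≅ 0.

(K is a triangulation of the 2-sphere S^2.)

H_1 ≅ 0.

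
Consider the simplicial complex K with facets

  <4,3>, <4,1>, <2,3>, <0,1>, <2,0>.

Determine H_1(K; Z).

Take the total order 0 < 1 < 2 < 3 < 4 on the vertex set. Then K (dimension 1) consists of the simplices:

  0-simplices (5): [0], [1], [2], [3], [4]
  1-simplices (5): [0,1], [0,2], [1,4], [2,3], [3,4]

Hence C_0 ≅ Z^5, C_1 ≅ Z^5.

The boundary map ∂_1: C_1 → C_0 sends each edge [p,q] (with p < q) to q − p. For instance
  ∂[0,1] = [1] − [0].
The 5×5 boundary matrix has rank 4 and Smith normal form diag(1,1,1,1).

From H_k ≅ ker(∂_k) / im(∂_{k+1}) we obtain:

  H_1: rank ker ∂_1 − rank ∂_2 = (5 − 4) − 0 = 1, and there is no ∂_2, so H_1 = Z.

(K is a triangulation of the circle S^1.)

H_1 = Z.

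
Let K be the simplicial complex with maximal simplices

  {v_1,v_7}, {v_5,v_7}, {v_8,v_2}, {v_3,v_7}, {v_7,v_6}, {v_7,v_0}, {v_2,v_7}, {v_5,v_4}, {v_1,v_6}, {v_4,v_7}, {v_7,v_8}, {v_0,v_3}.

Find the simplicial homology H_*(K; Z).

H_0 ≅ Z,  H_1 ≅ Z^4.

K has 9 vertices, 12 edges.
rank ∂_0 = 0, rank ∂_1 = 8 ⇒ b_0 = 9 − 0 − 8 = 1; all invariant factors of ∂_1 are 1 so no torsion. So H_0 ≅ Z.
rank ∂_1 = 8, rank ∂_2 = 0 ⇒ b_1 = 12 − 8 − 0 = 4. So H_1 ≅ Z^4.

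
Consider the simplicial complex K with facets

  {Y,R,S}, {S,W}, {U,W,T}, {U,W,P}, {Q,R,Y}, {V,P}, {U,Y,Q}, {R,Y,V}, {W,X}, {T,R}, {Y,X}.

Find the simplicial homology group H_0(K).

H_0 = Z.

We work with the vertex ordering P < Q < R < S < T < U < V < W < X < Y. The simplices of K, each written with vertices in increasing order, are:

  0-simplices (10): P, Q, R, S, T, U, V, W, X, Y
  1-simplices (19): PU, PV, PW, QR, QU, QY, RS, RT, RV, RY, SW, SY, TU, TW, UW, UY, VY, WX, XY
  2-simplices (6): PUW, QRY, QUY, RSY, RVY, TUW

giving chain groups C_0 ≅ Z^10, C_1 ≅ Z^19, C_2 ≅ Z^6.

Boundary ∂_1: C_1 → C_0 sends each edge [p,q] (with p < q) to q − p. For instance
  ∂SW = W − S.
The 10×19 boundary matrix has rank 9 and Smith normal form diag(1,1,1,1,1,1,1,1,1).

The boundary map ∂_2: C_2 → C_1 sends each 2-simplex [p,q,r] to [q,r] − [p,r] + [p,q]. For instance
  ∂QUY = UY − QY + QU,
  ∂RSY = SY − RY + RS.
The resulting 19×6 matrix has rank 6, and its Smith normal form has invariant factors (1,1,1,1,1,1).

From H_k ≅ ker(∂_k) / im(∂_{k+1}) we obtain:

  H_0: rank C_0 − rank ∂_1 = 10 − 9 = 1, and the invariant factors of ∂_1 are all 1, so H_0 = Z.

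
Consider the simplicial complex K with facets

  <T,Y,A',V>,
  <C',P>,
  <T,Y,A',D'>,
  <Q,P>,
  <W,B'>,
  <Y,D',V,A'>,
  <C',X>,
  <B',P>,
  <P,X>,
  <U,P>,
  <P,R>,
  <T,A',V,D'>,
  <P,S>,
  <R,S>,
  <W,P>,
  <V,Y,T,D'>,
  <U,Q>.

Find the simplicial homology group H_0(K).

H_0 ≅ Z^2.

Take the total order P < Q < R < S < T < U < V < W < X < Y < A' < B' < C' < D' on the vertex set. Then K (dimension 3) consists of the simplices:

  0-simplices (14): [P], [Q], [R], [S], [T], [U], [V], [W], [X], [Y], [A'], [B'], [C'], [D']
  1-simplices (22): (22 of them)
  2-simplices (10): [T,V,Y], [T,V,A'], [T,V,D'], [T,Y,A'], [T,Y,D'], [T,A',D'], [V,Y,A'], [V,Y,D'], [V,A',D'], [Y,A',D']
  3-simplices (5): [T,V,Y,A'], [T,V,Y,D'], [T,V,A',D'], [T,Y,A',D'], [V,Y,A',D']

Hence C_0 ≅ Z^14, C_1 ≅ Z^22, C_2 ≅ Z^10, C_3 ≅ Z^5.

The boundary map ∂_1: C_1 → C_0 sends each edge [p,q] (with p < q) to q − p. For instance
  ∂[P,S] = [S] − [P].
As a 14×22 matrix over Z this has rank 12, with invariant factors (1,1,1,1,1,1,1,1,1,1,1,1).

Boundary ∂_2: C_2 → C_1 acts by ∂[p,q,r] = [q,r] − [p,r] + [p,q]. For instance
  ∂[T,V,Y] = [V,Y] − [T,Y] + [T,V],
  ∂[V,Y,A'] = [Y,A'] − [V,A'] + [V,Y].
This gives a 22×10 integer matrix of rank 6; reducing to Smith normal form yields diagonal entries (1,1,1,1,1,1).

Boundary ∂_3: C_3 → C_2 sends each 3-simplex σ to the alternating sum Σ_i (−1)^i (σ with its i-th vertex removed). For instance
  ∂[T,V,Y,D'] = [V,Y,D'] − [T,Y,D'] + [T,V,D'] − [T,V,Y],
  ∂[V,Y,A',D'] = [Y,A',D'] − [V,A',D'] + [V,Y,D'] − [V,Y,A'].
As a 10×5 matrix over Z this has rank 4, with invariant factors (1,1,1,1).

Computing H_k = (kernel of ∂_k) / (image of ∂_{k+1}):

  H_0: rank C_0 − rank ∂_1 = 14 − 12 = 2, and the invariant factors of ∂_1 are all 1, so H_0 ≅ Z^2.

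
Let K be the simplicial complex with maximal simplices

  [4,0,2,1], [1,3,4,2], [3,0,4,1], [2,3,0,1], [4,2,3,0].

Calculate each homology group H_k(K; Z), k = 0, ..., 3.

Take the total order 0 < 1 < 2 < 3 < 4 on the vertex set. Then K (dimension 3) consists of the simplices:

  0-simplices (5): [0], [1], [2], [3], [4]
  1-simplices (10): [0,1], [0,2], [0,3], [0,4], [1,2], [1,3], [1,4], [2,3], [2,4], [3,4]
  2-simplices (10): [0,1,2], [0,1,3], [0,1,4], [0,2,3], [0,2,4], [0,3,4], [1,2,3], [1,2,4], [1,3,4], [2,3,4]
  3-simplices (5): [0,1,2,3], [0,1,2,4], [0,1,3,4], [0,2,3,4], [1,2,3,4]

so the chain groups are C_0 ≅ Z^5, C_1 ≅ Z^10, C_2 ≅ Z^10, C_3 ≅ Z^5.

∂_1: C_1 → C_0 maps an edge to its endpoints' difference, ∂[p,q] = q − p. For instance
  ∂[0,1] = [1] − [0].
The 5×10 boundary matrix has rank 4 and Smith normal form diag(1,1,1,1).

Boundary ∂_2: C_2 → C_1 sends each 2-simplex [p,q,r] to [q,r] − [p,r] + [p,q]. For instance
  ∂[0,2,4] = [2,4] − [0,4] + [0,2],
  ∂[1,3,4] = [3,4] − [1,4] + [1,3].
The 10×10 boundary matrix has rank 6 and Smith normal form diag(1,1,1,1,1,1).

The boundary map ∂_3: C_3 → C_2 sends each 3-simplex σ to the alternating sum Σ_i (−1)^i (σ with its i-th vertex removed). For instance
  ∂[0,1,2,4] = [1,2,4] − [0,2,4] + [0,1,4] − [0,1,2],
  ∂[1,2,3,4] = [2,3,4] − [1,3,4] + [1,2,4] − [1,2,3].
As a 10×5 matrix over Z this has rank 4, with invariant factors (1,1,1,1).

Computing H_k = (kernel of ∂_k) / (image of ∂_{k+1}):

  H_0: rank C_0 − rank ∂_1 = 5 − 4 = 1, and the invariant factors of ∂_1 are all 1, so H_0 = Z.
  H_1: rank ker ∂_1 − rank ∂_2 = (10 − 4) − 6 = 0, and the invariant factors of ∂_2 are all 1, so H_1 = 0.
  H_2: rank ker ∂_2 − rank ∂_3 = (10 − 6) − 4 = 0, and the invariant factors of ∂_3 are all 1, so H_2 = 0.
  H_3: rank ker ∂_3 − rank ∂_4 = (5 − 4) − 0 = 1, and there is no ∂_4, so H_3 = Z.

H_0 ≅ Z,  H_1 = 0,  H_2 = 0,  H_3 ≅ Z.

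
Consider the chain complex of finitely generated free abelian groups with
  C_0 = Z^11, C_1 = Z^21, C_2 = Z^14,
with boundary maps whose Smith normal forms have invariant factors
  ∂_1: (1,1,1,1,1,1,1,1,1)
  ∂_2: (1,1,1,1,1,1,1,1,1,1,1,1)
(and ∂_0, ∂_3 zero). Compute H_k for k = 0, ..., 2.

H_0: b_0 = 11 − 0 − 9 = 2; torsion from ∂_1 factors > 1: none. So H_0 = Z^2.
H_1: b_1 = 21 − 9 − 12 = 0; torsion from ∂_2 factors > 1: none. So H_1 = 0.
H_2: b_2 = 14 − 12 − 0 = 2; torsion from ∂_3 factors > 1: none. So H_2 = Z^2.

H_0 = Z^2,  H_1 = 0,  H_2 = Z^2.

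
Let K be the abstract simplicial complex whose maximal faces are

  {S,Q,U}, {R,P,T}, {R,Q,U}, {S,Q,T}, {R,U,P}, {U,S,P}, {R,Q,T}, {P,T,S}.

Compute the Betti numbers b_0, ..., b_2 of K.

K has 6 vertices, 12 edges, 8 triangles.
rank ∂_0 = 0, rank ∂_1 = 5 ⇒ b_0 = 6 − 0 − 5 = 1; all invariant factors of ∂_1 are 1 so no torsion. So H_0 ≅ Z.
rank ∂_1 = 5, rank ∂_2 = 7 ⇒ b_1 = 12 − 5 − 7 = 0; all invariant factors of ∂_2 are 1 so no torsion. So H_1 ≅ 0.
rank ∂_2 = 7, rank ∂_3 = 0 ⇒ b_2 = 8 − 7 − 0 = 1. So H_2 ≅ Z.

b_0 = 1, b_1 = 0, b_2 = 1.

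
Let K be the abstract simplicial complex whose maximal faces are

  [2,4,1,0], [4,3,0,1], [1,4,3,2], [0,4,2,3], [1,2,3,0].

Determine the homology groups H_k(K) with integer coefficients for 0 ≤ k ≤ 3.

H_0 ≅ Z,  H_1 = 0,  H_2 = 0,  H_3 ≅ Z.

Fix the vertex order 0 < 1 < 2 < 3 < 4 and write every simplex with vertices in increasing order. Then dim K = 3 and the simplices of K are:

  0-simplices (5): [0], [1], [2], [3], [4]
  1-simplices (10): [0,1], [0,2], [0,3], [0,4], [1,2], [1,3], [1,4], [2,3], [2,4], [3,4]
  2-simplices (10): [0,1,2], [0,1,3], [0,1,4], [0,2,3], [0,2,4], [0,3,4], [1,2,3], [1,2,4], [1,3,4], [2,3,4]
  3-simplices (5): [0,1,2,3], [0,1,2,4], [0,1,3,4], [0,2,3,4], [1,2,3,4]

so the chain groups are C_0 ≅ Z^5, C_1 ≅ Z^10, C_2 ≅ Z^10, C_3 ≅ Z^5.

The boundary map ∂_1: C_1 → C_0 maps an edge to its endpoints' difference, ∂[p,q] = q − p. For instance
  ∂[0,4] = [4] − [0].
This gives a 5×10 integer matrix of rank 4; reducing to Smith normal form yields diagonal entries (1,1,1,1).

The boundary map ∂_2: C_2 → C_1 maps a triangle to the signed sum of its edges. For instance
  ∂[0,2,4] = [2,4] − [0,4] + [0,2],
  ∂[2,3,4] = [3,4] − [2,4] + [2,3].
As a 10×10 matrix over Z this has rank 6, with invariant factors (1,1,1,1,1,1).

The boundary map ∂_3: C_3 → C_2 sends each 3-simplex σ to the alternating sum Σ_i (−1)^i (σ with its i-th vertex removed). For instance
  ∂[0,1,2,4] = [1,2,4] − [0,2,4] + [0,1,4] − [0,1,2],
  ∂[0,1,2,3] = [1,2,3] − [0,2,3] + [0,1,3] − [0,1,2].
The resulting 10×5 matrix has rank 4, and its Smith normal form has invariant factors (1,1,1,1).

From H_k ≅ ker(∂_k) / im(∂_{k+1}) we obtain:

  H_0: rank C_0 − rank ∂_1 = 5 − 4 = 1, and the invariant factors of ∂_1 are all 1, so H_0 ≅ Z.
  H_1: rank ker ∂_1 − rank ∂_2 = (10 − 4) − 6 = 0, and the invariant factors of ∂_2 are all 1, so H_1 ≅ 0.
  H_2: rank ker ∂_2 − rank ∂_3 = (10 − 6) − 4 = 0, and the invariant factors of ∂_3 are all 1, so H_2 ≅ 0.
  H_3: rank ker ∂_3 − rank ∂_4 = (5 − 4) − 0 = 1, and there is no ∂_4, so H_3 ≅ Z.

As a check, the Euler characteristic is 5 − 10 + 10 − 5 = 0, which agrees with 1 − 0 + 0 − 1 = 0.
(K is a triangulation of the 3-sphere S^3.)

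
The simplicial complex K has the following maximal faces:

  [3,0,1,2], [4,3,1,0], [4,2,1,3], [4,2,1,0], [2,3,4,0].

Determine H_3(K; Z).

H_3 = Z.

We work with the vertex ordering 0 < 1 < 2 < 3 < 4. The simplices of K, each written with vertices in increasing order, are:

  0-simplices (5): [0], [1], [2], [3], [4]
  1-simplices (10): [0,1], [0,2], [0,3], [0,4], [1,2], [1,3], [1,4], [2,3], [2,4], [3,4]
  2-simplices (10): [0,1,2], [0,1,3], [0,1,4], [0,2,3], [0,2,4], [0,3,4], [1,2,3], [1,2,4], [1,3,4], [2,3,4]
  3-simplices (5): [0,1,2,3], [0,1,2,4], [0,1,3,4], [0,2,3,4], [1,2,3,4]

so the chain groups are C_0 ≅ Z^5, C_1 ≅ Z^10, C_2 ≅ Z^10, C_3 ≅ Z^5.

∂_1: C_1 → C_0 is given by ∂[p,q] = [q] − [p].
As a 5×10 matrix over Z this has rank 4, with invariant factors (1,1,1,1).

The boundary map ∂_2: C_2 → C_1 acts by ∂[p,q,r] = [q,r] − [p,r] + [p,q]. For instance
  ∂[1,2,4] = [2,4] − [1,4] + [1,2],
  ∂[0,1,3] = [1,3] − [0,3] + [0,1].
The 10×10 boundary matrix has rank 6 and Smith normal form diag(1,1,1,1,1,1).

Boundary ∂_3: C_3 → C_2 sends each 3-simplex σ to the alternating sum Σ_i (−1)^i (σ with its i-th vertex removed). For instance
  ∂[0,2,3,4] = [2,3,4] − [0,3,4] + [0,2,4] − [0,2,3],
  ∂[0,1,3,4] = [1,3,4] − [0,3,4] + [0,1,4] − [0,1,3].
The resulting 10×5 matrix has rank 4, and its Smith normal form has invariant factors (1,1,1,1).

Reading off H_k = ker ∂_k / im ∂_{k+1}:

  H_3: rank ker ∂_3 − rank ∂_4 = (5 − 4) − 0 = 1, and there is no ∂_4, so H_3 ≅ Z.

(K is a triangulation of the 3-sphere S^3.)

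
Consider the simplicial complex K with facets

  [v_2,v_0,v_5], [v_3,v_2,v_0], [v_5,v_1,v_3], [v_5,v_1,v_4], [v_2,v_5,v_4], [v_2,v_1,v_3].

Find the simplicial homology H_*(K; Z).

Take the total order v_0 < v_1 < v_2 < v_3 < v_4 < v_5 on the vertex set. Then K (dimension 2) consists of the simplices:

  0-simplices (6): [v_0], [v_1], [v_2], [v_3], [v_4], [v_5]
  1-simplices (12): [v_0,v_2], [v_0,v_3], [v_0,v_5], [v_1,v_2], [v_1,v_3], [v_1,v_4], [v_1,v_5], [v_2,v_3], [v_2,v_4], [v_2,v_5], [v_3,v_5], [v_4,v_5]
  2-simplices (6): [v_0,v_2,v_3], [v_0,v_2,v_5], [v_1,v_2,v_3], [v_1,v_3,v_5], [v_1,v_4,v_5], [v_2,v_4,v_5]

so the chain groups are C_0 ≅ Z^6, C_1 ≅ Z^12, C_2 ≅ Z^6.

∂_1: C_1 → C_0 is given by ∂[p,q] = [q] − [p].
The 6×12 boundary matrix has rank 5 and Smith normal form diag(1,1,1,1,1).

The boundary map ∂_2: C_2 → C_1 acts by ∂[p,q,r] = [q,r] − [p,r] + [p,q]. For instance
  ∂[v_0,v_2,v_5] = [v_2,v_5] − [v_0,v_5] + [v_0,v_2],
  ∂[v_1,v_2,v_3] = [v_2,v_3] − [v_1,v_3] + [v_1,v_2].
This gives a 12×6 integer matrix of rank 6; reducing to Smith normal form yields diagonal entries (1,1,1,1,1,1).

From H_k ≅ ker(∂_k) / im(∂_{k+1}) we obtain:

  H_0: rank C_0 − rank ∂_1 = 6 − 5 = 1, and the invariant factors of ∂_1 are all 1, so H_0 ≅ Z.
  H_1: rank ker ∂_1 − rank ∂_2 = (12 − 5) − 6 = 1, and the invariant factors of ∂_2 are all 1, so H_1 ≅ Z.
  H_2: rank ker ∂_2 − rank ∂_3 = (6 − 6) − 0 = 0, and there is no ∂_3, so H_2 ≅ 0.

As a check, the Euler characteristic is 6 − 12 + 6 = 0, which agrees with 1 − 1 + 0 = 0.
(K is a triangulation of the cylinder S^1 x I.)

H_0 ≅ Z,  H_1 ≅ Z,  H_2 = 0.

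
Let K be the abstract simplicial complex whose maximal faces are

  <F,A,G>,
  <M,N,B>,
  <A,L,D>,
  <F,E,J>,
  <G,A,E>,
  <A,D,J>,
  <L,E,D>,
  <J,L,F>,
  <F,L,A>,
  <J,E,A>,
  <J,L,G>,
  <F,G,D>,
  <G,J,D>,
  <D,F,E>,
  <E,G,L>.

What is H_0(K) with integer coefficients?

Fix the vertex order A < B < D < E < F < G < J < L < M < N and write every simplex with vertices in increasing order. Then dim K = 2 and the simplices of K are:

  0-simplices (10): A, B, D, E, F, G, J, L, M, N
  1-simplices (24): AD, AE, AF, AG, AJ, AL, BM, BN, DE, DF, DG, DJ, DL, EF, EG, EJ, EL, FG, FJ, FL, GJ, GL, JL, MN
  2-simplices (15): ADJ, ADL, AEG, AEJ, AFG, AFL, BMN, DEF, DEL, DFG, DGJ, EFJ, EGL, FJL, GJL

so the chain groups are C_0 ≅ Z^10, C_1 ≅ Z^24, C_2 ≅ Z^15.

The boundary map ∂_1: C_1 → C_0 maps an edge to its endpoints' difference, ∂[p,q] = q − p. For instance
  ∂EF = F − E.
As a 10×24 matrix over Z this has rank 8, with invariant factors (1,1,1,1,1,1,1,1).

∂_2: C_2 → C_1 maps a triangle to the signed sum of its edges. For instance
  ∂DEL = EL − DL + DE,
  ∂ADL = DL − AL + AD.
The resulting 24×15 matrix has rank 14, and its Smith normal form has invariant factors (1,1,1,1,1,1,1,1,1,1,1,1,1,1).

Reading off H_k = ker ∂_k / im ∂_{k+1}:

  H_0: rank C_0 − rank ∂_1 = 10 − 8 = 2, and the invariant factors of ∂_1 are all 1, so H_0 = Z^2.

H_0 = Z^2.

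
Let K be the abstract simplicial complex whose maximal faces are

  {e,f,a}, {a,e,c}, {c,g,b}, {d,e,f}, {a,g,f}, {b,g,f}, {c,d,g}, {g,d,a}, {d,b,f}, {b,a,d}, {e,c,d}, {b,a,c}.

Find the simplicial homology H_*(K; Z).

We work with the vertex ordering a < b < c < d < e < f < g. The simplices of K, each written with vertices in increasing order, are:

  0-simplices (7): a, b, c, d, e, f, g
  1-simplices (18): ab, ac, ad, ae, af, ag, bc, bd, bf, bg, cd, ce, cg, de, df, dg, ef, fg
  2-simplices (12): abc, abd, ace, adg, aef, afg, bcg, bdf, bfg, cde, cdg, def

so the chain groups are C_0 ≅ Z^7, C_1 ≅ Z^18, C_2 ≅ Z^12.

∂_1: C_1 → C_0 maps an edge to its endpoints' difference, ∂[p,q] = q − p. For instance
  ∂ac = c − a.
As a 7×18 matrix over Z this has rank 6, with invariant factors (1,1,1,1,1,1).

Boundary ∂_2: C_2 → C_1 maps a triangle to the signed sum of its edges. For instance
  ∂afg = fg − ag + af,
  ∂bcg = cg − bg + bc.
As a 18×12 matrix over Z this has rank 12, with invariant factors (1,1,1,1,1,1,1,1,1,1,1,2).

Reading off H_k = ker ∂_k / im ∂_{k+1}:

  H_0: rank C_0 − rank ∂_1 = 7 − 6 = 1, and the invariant factors of ∂_1 are all 1, so H_0 ≅ Z.
  H_1: rank ker ∂_1 − rank ∂_2 = (18 − 6) − 12 = 0, and ∂_2 has invariant factor 2 > 1, so H_1 ≅ Z/2.
  H_2: rank ker ∂_2 − rank ∂_3 = (12 − 12) − 0 = 0, and there is no ∂_3, so H_2 ≅ 0.

(K is a triangulation of the real projective plane RP^2.)

H_0 ≅ Z,  H_1 ≅ Z/2,  H_2 = 0.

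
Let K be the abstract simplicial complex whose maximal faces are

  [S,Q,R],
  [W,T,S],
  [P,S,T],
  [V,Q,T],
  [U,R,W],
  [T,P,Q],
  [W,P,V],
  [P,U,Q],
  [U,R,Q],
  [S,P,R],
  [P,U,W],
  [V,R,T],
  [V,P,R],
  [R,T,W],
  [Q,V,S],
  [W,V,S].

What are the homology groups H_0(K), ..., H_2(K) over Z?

H_0 = Z,  H_1 = Z^2,  H_2 = Z.

Fix the vertex order P < Q < R < S < T < U < V < W and write every simplex with vertices in increasing order. Then dim K = 2 and the simplices of K are:

  0-simplices (8): P, Q, R, S, T, U, V, W
  1-simplices (24): PQ, PR, PS, PT, PU, PV, PW, QR, QS, QT, QU, QV, RS, RT, RU, RV, RW, ST, SV, SW, TV, TW, UW, VW
  2-simplices (16): PQT, PQU, PRS, PRV, PST, PUW, PVW, QRS, QRU, QSV, QTV, RTV, RTW, RUW, STW, SVW

giving chain groups C_0 ≅ Z^8, C_1 ≅ Z^24, C_2 ≅ Z^16.

Boundary ∂_1: C_1 → C_0 is given by ∂[p,q] = [q] − [p]. For instance
  ∂QV = V − Q.
As a 8×24 matrix over Z this has rank 7, with invariant factors (1,1,1,1,1,1,1).

The boundary map ∂_2: C_2 → C_1 sends each 2-simplex [p,q,r] to [q,r] − [p,r] + [p,q]. For instance
  ∂RUW = UW − RW + RU,
  ∂SVW = VW − SW + SV.
The 24×16 boundary matrix has rank 15 and Smith normal form diag(1,1,1,1,1,1,1,1,1,1,1,1,1,1,1).

Computing H_k = (kernel of ∂_k) / (image of ∂_{k+1}):

  H_0: rank C_0 − rank ∂_1 = 8 − 7 = 1, and the invariant factors of ∂_1 are all 1, so H_0 = Z.
  H_1: rank ker ∂_1 − rank ∂_2 = (24 − 7) − 15 = 2, and the invariant factors of ∂_2 are all 1, so H_1 = Z^2.
  H_2: rank ker ∂_2 − rank ∂_3 = (16 − 15) − 0 = 1, and there is no ∂_3, so H_2 = Z.

As a check, the Euler characteristic is 8 − 24 + 16 = 0, which agrees with 1 − 2 + 1 = 0.
(K is a triangulation of the torus T^2.)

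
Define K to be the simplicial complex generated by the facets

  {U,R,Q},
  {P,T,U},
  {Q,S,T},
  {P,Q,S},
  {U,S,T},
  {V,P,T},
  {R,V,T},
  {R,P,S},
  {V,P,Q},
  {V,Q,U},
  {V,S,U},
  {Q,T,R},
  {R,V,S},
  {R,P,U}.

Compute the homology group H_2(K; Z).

H_2 ≅ Z.

Order the vertices as P < Q < R < S < T < U < V. Listing each simplex with vertices in this order, K has dimension 2 with simplices:

  0-simplices (7): P, Q, R, S, T, U, V
  1-simplices (21): PQ, PR, PS, PT, PU, PV, QR, QS, QT, QU, QV, RS, RT, RU, RV, ST, SU, SV, TU, TV, UV
  2-simplices (14): PQS, PQV, PRS, PRU, PTU, PTV, QRT, QRU, QST, QUV, RSV, RTV, STU, SUV

Hence C_0 ≅ Z^7, C_1 ≅ Z^21, C_2 ≅ Z^14.

Boundary ∂_1: C_1 → C_0 is given by ∂[p,q] = [q] − [p]. For instance
  ∂QV = V − Q.
As a 7×21 matrix over Z this has rank 6, with invariant factors (1,1,1,1,1,1).

∂_2: C_2 → C_1 maps a triangle to the signed sum of its edges. For instance
  ∂QUV = UV − QV + QU,
  ∂PRU = RU − PU + PR.
As a 21×14 matrix over Z this has rank 13, with invariant factors (1,1,1,1,1,1,1,1,1,1,1,1,1).

Reading off H_k = ker ∂_k / im ∂_{k+1}:

  H_2: rank ker ∂_2 − rank ∂_3 = (14 − 13) − 0 = 1, and there is no ∂_3, so H_2 = Z.

(K is a triangulation of the torus T^2.)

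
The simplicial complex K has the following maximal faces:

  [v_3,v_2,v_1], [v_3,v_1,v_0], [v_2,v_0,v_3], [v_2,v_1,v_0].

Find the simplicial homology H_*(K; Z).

K has 4 vertices, 6 edges, 4 triangles.
rank ∂_0 = 0, rank ∂_1 = 3 ⇒ b_0 = 4 − 0 − 3 = 1; all invariant factors of ∂_1 are 1 so no torsion. So H_0 = Z.
rank ∂_1 = 3, rank ∂_2 = 3 ⇒ b_1 = 6 − 3 − 3 = 0; all invariant factors of ∂_2 are 1 so no torsion. So H_1 = 0.
rank ∂_2 = 3, rank ∂_3 = 0 ⇒ b_2 = 4 − 3 − 0 = 1. So H_2 = Z.

H_0 = Z,  H_1 = 0,  H_2 = Z.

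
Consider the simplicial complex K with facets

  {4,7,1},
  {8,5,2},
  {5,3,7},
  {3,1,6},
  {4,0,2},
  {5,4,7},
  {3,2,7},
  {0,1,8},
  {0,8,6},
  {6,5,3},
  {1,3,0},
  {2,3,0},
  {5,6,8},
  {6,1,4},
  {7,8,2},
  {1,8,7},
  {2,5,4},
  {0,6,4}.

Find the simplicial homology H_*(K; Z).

Take the total order 0 < 1 < 2 < 3 < 4 < 5 < 6 < 7 < 8 on the vertex set. Then K (dimension 2) consists of the simplices:

  0-simplices (9): [0], [1], [2], [3], [4], [5], [6], [7], [8]
  1-simplices (27): (27 of them)
  2-simplices (18): [0,1,3], [0,1,8], [0,2,3], [0,2,4], [0,4,6], [0,6,8], [1,3,6], [1,4,6], [1,4,7], [1,7,8], [2,3,7], [2,4,5], [2,5,8], [2,7,8], [3,5,6], [3,5,7], [4,5,7], [5,6,8]

Hence C_0 ≅ Z^9, C_1 ≅ Z^27, C_2 ≅ Z^18.

The boundary map ∂_1: C_1 → C_0 is given by ∂[p,q] = [q] − [p]. For instance
  ∂[5,6] = [6] − [5].
This gives a 9×27 integer matrix of rank 8; reducing to Smith normal form yields diagonal entries (1,1,1,1,1,1,1,1).

The boundary map ∂_2: C_2 → C_1 sends each 2-simplex [p,q,r] to [q,r] − [p,r] + [p,q]. For instance
  ∂[0,1,3] = [1,3] − [0,3] + [0,1],
  ∂[3,5,6] = [5,6] − [3,6] + [3,5].
As a 27×18 matrix over Z this has rank 18, with invariant factors (1,1,1,1,1,1,1,1,1,1,1,1,1,1,1,1,1,2).

Reading off H_k = ker ∂_k / im ∂_{k+1}:

  H_0: rank C_0 − rank ∂_1 = 9 − 8 = 1, and the invariant factors of ∂_1 are all 1, so H_0 = Z.
  H_1: rank ker ∂_1 − rank ∂_2 = (27 − 8) − 18 = 1, and ∂_2 has invariant factor 2 > 1, so H_1 = Z ⊕ Z/2Z.
  H_2: rank ker ∂_2 − rank ∂_3 = (18 − 18) − 0 = 0, and there is no ∂_3, so H_2 = 0.

H_0 ≅ Z,  H_1 ≅ Z ⊕ Z/2Z,  H_2 = 0.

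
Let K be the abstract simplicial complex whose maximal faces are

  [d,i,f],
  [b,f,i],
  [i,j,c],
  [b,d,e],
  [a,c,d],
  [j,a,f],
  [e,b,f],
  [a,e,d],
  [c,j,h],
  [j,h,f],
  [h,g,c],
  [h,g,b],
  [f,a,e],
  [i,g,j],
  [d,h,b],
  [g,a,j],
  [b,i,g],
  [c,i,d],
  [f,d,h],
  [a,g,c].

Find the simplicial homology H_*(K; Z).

Order the vertices as a < b < c < d < e < f < g < h < i < j. Listing each simplex with vertices in this order, K has dimension 2 with simplices:

  0-simplices (10): a, b, c, d, e, f, g, h, i, j
  1-simplices (30): ac, ad, ae, af, ag, aj, bd, be, bf, bg, bh, bi, cd, cg, ch, ci, cj, de, df, dh, di, ef, fh, fi, fj, gh, gi, gj, hj, ij
  2-simplices (20): acd, acg, ade, aef, afj, agj, bde, bdh, bef, bfi, bgh, bgi, cdi, cgh, chj, cij, dfh, dfi, fhj, gij

so the chain groups are C_0 ≅ Z^10, C_1 ≅ Z^30, C_2 ≅ Z^20.

∂_1: C_1 → C_0 is given by ∂[p,q] = [q] − [p].
The 10×30 boundary matrix has rank 9 and Smith normal form diag(1,1,1,1,1,1,1,1,1).

∂_2: C_2 → C_1 sends each 2-simplex [p,q,r] to [q,r] − [p,r] + [p,q]. For instance
  ∂cdi = di − ci + cd,
  ∂cij = ij − cj + ci.
The resulting 30×20 matrix has rank 20, and its Smith normal form has invariant factors (1,1,1,1,1,1,1,1,1,1,1,1,1,1,1,1,1,1,1,2).

From H_k ≅ ker(∂_k) / im(∂_{k+1}) we obtain:

  H_0: rank C_0 − rank ∂_1 = 10 − 9 = 1, and the invariant factors of ∂_1 are all 1, so H_0 ≅ Z.
  H_1: rank ker ∂_1 − rank ∂_2 = (30 − 9) − 20 = 1, and ∂_2 has invariant factor 2 > 1, so H_1 ≅ Z ⊕ Z_2.
  H_2: rank ker ∂_2 − rank ∂_3 = (20 − 20) − 0 = 0, and there is no ∂_3, so H_2 ≅ 0.

(K is a triangulation of the Klein bottle.)

H_0 ≅ Z,  H_1 ≅ Z ⊕ Z_2,  H_2 = 0.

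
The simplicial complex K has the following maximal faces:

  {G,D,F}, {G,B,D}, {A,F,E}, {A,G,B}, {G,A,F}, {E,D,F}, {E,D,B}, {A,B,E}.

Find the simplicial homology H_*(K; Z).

H_0 = Z,  H_1 = 0,  H_2 = Z.

Order the vertices as A < B < D < E < F < G. Listing each simplex with vertices in this order, K has dimension 2 with simplices:

  0-simplices (6): A, B, D, E, F, G
  1-simplices (12): AB, AE, AF, AG, BD, BE, BG, DE, DF, DG, EF, FG
  2-simplices (8): ABE, ABG, AEF, AFG, BDE, BDG, DEF, DFG

so the chain groups are C_0 ≅ Z^6, C_1 ≅ Z^12, C_2 ≅ Z^8.

Boundary ∂_1: C_1 → C_0 is given by ∂[p,q] = [q] − [p].
As a 6×12 matrix over Z this has rank 5, with invariant factors (1,1,1,1,1).

Boundary ∂_2: C_2 → C_1 acts by ∂[p,q,r] = [q,r] − [p,r] + [p,q]. For instance
  ∂BDE = DE − BE + BD,
  ∂ABE = BE − AE + AB.
This gives a 12×8 integer matrix of rank 7; reducing to Smith normal form yields diagonal entries (1,1,1,1,1,1,1).

Now H_k = ker ∂_k / im ∂_{k+1}, so:

  H_0: rank C_0 − rank ∂_1 = 6 − 5 = 1, and the invariant factors of ∂_1 are all 1, so H_0 = Z.
  H_1: rank ker ∂_1 − rank ∂_2 = (12 − 5) − 7 = 0, and the invariant factors of ∂_2 are all 1, so H_1 = 0.
  H_2: rank ker ∂_2 − rank ∂_3 = (8 − 7) − 0 = 1, and there is no ∂_3, so H_2 = Z.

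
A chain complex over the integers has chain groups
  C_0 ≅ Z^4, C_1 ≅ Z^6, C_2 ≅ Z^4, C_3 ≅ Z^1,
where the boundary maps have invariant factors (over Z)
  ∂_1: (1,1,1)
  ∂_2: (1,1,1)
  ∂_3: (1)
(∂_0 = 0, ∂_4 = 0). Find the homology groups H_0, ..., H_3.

H_0 = Z,  H_1 = 0,  H_2 = 0,  H_3 = 0.

H_0: b_0 = 4 − 0 − 3 = 1; torsion from ∂_1 factors > 1: none. So H_0 = Z.
H_1: b_1 = 6 − 3 − 3 = 0; torsion from ∂_2 factors > 1: none. So H_1 = 0.
H_2: b_2 = 4 − 3 − 1 = 0; torsion from ∂_3 factors > 1: none. So H_2 = 0.
H_3: b_3 = 1 − 1 − 0 = 0; torsion from ∂_4 factors > 1: none. So H_3 = 0.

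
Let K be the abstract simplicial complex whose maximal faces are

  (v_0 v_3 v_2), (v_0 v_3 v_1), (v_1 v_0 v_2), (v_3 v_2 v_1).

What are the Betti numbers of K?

Order the vertices as v_0 < v_1 < v_2 < v_3. Listing each simplex with vertices in this order, K has dimension 2 with simplices:

  0-simplices (4): [v_0], [v_1], [v_2], [v_3]
  1-simplices (6): [v_0,v_1], [v_0,v_2], [v_0,v_3], [v_1,v_2], [v_1,v_3], [v_2,v_3]
  2-simplices (4): [v_0,v_1,v_2], [v_0,v_1,v_3], [v_0,v_2,v_3], [v_1,v_2,v_3]

Hence C_0 ≅ Z^4, C_1 ≅ Z^6, C_2 ≅ Z^4.

The boundary map ∂_1: C_1 → C_0 maps an edge to its endpoints' difference, ∂[p,q] = q − p. For instance
  ∂[v_0,v_3] = [v_3] − [v_0].
The 4×6 boundary matrix has rank 3 and Smith normal form diag(1,1,1).

The boundary map ∂_2: C_2 → C_1 maps a triangle to the signed sum of its edges. For instance
  ∂[v_0,v_1,v_3] = [v_1,v_3] − [v_0,v_3] + [v_0,v_1],
  ∂[v_1,v_2,v_3] = [v_2,v_3] − [v_1,v_3] + [v_1,v_2].
The 6×4 boundary matrix has rank 3 and Smith normal form diag(1,1,1).

Computing H_k = (kernel of ∂_k) / (image of ∂_{k+1}):

  H_0: rank C_0 − rank ∂_1 = 4 − 3 = 1, and the invariant factors of ∂_1 are all 1, so H_0 ≅ Z.
  H_1: rank ker ∂_1 − rank ∂_2 = (6 − 3) − 3 = 0, and the invariant factors of ∂_2 are all 1, so H_1 ≅ 0.
  H_2: rank ker ∂_2 − rank ∂_3 = (4 − 3) − 0 = 1, and there is no ∂_3, so H_2 ≅ Z.

Hence the Betti numbers are b_0 = 1, b_1 = 0, b_2 = 1.

b_0 = 1, b_1 = 0, b_2 = 1.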